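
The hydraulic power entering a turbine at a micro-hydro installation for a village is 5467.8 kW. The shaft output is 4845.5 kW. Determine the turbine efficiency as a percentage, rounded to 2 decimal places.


Turbine efficiency = (output power / input power) * 100
eta = (4845.5 / 5467.8) * 100
eta = 88.62%

88.62


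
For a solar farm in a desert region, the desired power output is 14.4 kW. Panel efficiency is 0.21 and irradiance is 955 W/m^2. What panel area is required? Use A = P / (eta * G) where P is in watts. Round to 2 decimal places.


Convert target power to watts: P = 14.4 * 1000 = 14400.0 W
Compute denominator: eta * G = 0.21 * 955 = 200.55
Required area A = P / (eta * G) = 14400.0 / 200.55
A = 71.80 m^2

71.80


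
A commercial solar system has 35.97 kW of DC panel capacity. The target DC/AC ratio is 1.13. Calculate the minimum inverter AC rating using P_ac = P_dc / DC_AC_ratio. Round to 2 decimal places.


The inverter AC capacity is determined by the DC/AC ratio.
Given: P_dc = 35.97 kW, DC/AC ratio = 1.13
P_ac = P_dc / ratio = 35.97 / 1.13
P_ac = 31.83 kW

31.83


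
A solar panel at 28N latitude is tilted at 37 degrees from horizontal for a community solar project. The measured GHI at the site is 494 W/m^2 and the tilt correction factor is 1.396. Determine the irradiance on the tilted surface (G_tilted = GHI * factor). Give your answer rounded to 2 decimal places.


Identify the given values:
  GHI = 494 W/m^2, tilt correction factor = 1.396
Apply the formula G_tilted = GHI * factor:
  G_tilted = 494 * 1.396
  G_tilted = 689.62 W/m^2

689.62


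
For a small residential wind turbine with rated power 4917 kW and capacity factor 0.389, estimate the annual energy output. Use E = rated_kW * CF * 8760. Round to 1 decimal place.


Annual energy = rated_kW * capacity_factor * hours_per_year
Given: P_rated = 4917 kW, CF = 0.389, hours = 8760
E = 4917 * 0.389 * 8760
E = 16755365.9 kWh

16755365.9


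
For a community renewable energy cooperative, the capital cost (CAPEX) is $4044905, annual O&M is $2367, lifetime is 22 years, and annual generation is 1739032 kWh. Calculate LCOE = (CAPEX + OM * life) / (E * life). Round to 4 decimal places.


Total cost = CAPEX + OM * lifetime = 4044905 + 2367 * 22 = 4044905 + 52074 = 4096979
Total generation = annual * lifetime = 1739032 * 22 = 38258704 kWh
LCOE = 4096979 / 38258704
LCOE = 0.1071 $/kWh

0.1071


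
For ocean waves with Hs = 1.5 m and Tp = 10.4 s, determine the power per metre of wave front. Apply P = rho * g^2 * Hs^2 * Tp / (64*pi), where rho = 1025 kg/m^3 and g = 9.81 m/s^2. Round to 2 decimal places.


Apply wave power formula:
  g^2 = 9.81^2 = 96.2361
  Hs^2 = 1.5^2 = 2.25
  Numerator = rho * g^2 * Hs^2 * Tp = 1025 * 96.2361 * 2.25 * 10.4 = 2308222.86
  Denominator = 64 * pi = 201.0619
  P = 2308222.86 / 201.0619 = 11480.16 W/m

11480.16


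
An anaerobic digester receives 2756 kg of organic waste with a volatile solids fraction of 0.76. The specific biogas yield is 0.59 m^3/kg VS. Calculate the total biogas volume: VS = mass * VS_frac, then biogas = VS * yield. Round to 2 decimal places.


Compute volatile solids:
  VS = mass * VS_fraction = 2756 * 0.76 = 2094.56 kg
Calculate biogas volume:
  Biogas = VS * specific_yield = 2094.56 * 0.59
  Biogas = 1235.79 m^3

1235.79


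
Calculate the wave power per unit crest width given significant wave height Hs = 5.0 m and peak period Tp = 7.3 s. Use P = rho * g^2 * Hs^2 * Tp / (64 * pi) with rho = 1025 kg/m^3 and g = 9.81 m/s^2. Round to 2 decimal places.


Apply wave power formula:
  g^2 = 9.81^2 = 96.2361
  Hs^2 = 5.0^2 = 25.0
  Numerator = rho * g^2 * Hs^2 * Tp = 1025 * 96.2361 * 25.0 * 7.3 = 18002165.46
  Denominator = 64 * pi = 201.0619
  P = 18002165.46 / 201.0619 = 89535.43 W/m

89535.43


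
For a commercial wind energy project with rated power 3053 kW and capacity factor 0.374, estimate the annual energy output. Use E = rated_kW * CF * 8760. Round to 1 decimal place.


Annual energy = rated_kW * capacity_factor * hours_per_year
Given: P_rated = 3053 kW, CF = 0.374, hours = 8760
E = 3053 * 0.374 * 8760
E = 10002360.7 kWh

10002360.7


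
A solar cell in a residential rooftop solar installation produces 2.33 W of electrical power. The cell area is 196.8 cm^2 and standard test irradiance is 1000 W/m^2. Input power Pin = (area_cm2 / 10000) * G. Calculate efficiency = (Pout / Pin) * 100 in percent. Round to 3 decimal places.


First compute the input power:
  Pin = area_cm2 / 10000 * G = 196.8 / 10000 * 1000 = 19.68 W
Then compute efficiency:
  Efficiency = (Pout / Pin) * 100 = (2.33 / 19.68) * 100
  Efficiency = 11.839%

11.839


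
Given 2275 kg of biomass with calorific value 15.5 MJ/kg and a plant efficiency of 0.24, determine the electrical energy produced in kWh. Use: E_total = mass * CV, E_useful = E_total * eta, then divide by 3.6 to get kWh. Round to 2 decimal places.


Total energy = mass * CV = 2275 * 15.5 = 35262.5 MJ
Useful energy = total * eta = 35262.5 * 0.24 = 8463.0 MJ
Convert to kWh: 8463.0 / 3.6
Useful energy = 2350.83 kWh

2350.83


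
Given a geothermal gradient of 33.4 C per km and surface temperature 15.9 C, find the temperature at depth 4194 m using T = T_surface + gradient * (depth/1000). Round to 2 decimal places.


Convert depth to km: 4194 / 1000 = 4.194 km
Temperature increase = gradient * depth_km = 33.4 * 4.194 = 140.08 C
Temperature at depth = T_surface + delta_T = 15.9 + 140.08
T = 155.98 C

155.98


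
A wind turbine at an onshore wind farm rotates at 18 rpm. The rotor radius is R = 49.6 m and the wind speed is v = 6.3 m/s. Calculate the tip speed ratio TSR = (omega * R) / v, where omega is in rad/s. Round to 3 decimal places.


Convert rotational speed to rad/s:
  omega = 18 * 2 * pi / 60 = 1.885 rad/s
Compute tip speed:
  v_tip = omega * R = 1.885 * 49.6 = 93.494 m/s
Tip speed ratio:
  TSR = v_tip / v_wind = 93.494 / 6.3 = 14.840

14.840


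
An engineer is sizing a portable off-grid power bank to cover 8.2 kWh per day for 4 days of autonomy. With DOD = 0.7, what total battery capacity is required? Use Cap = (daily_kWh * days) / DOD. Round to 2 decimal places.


Total energy needed = daily * days = 8.2 * 4 = 32.8 kWh
Account for depth of discharge:
  Cap = total_energy / DOD = 32.8 / 0.7
  Cap = 46.86 kWh

46.86


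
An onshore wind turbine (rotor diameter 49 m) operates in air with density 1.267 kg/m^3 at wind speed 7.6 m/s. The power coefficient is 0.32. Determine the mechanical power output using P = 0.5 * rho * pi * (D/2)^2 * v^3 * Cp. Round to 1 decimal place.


Step 1 -- Compute swept area:
  A = pi * (D/2)^2 = pi * (49/2)^2 = 1885.74 m^2
Step 2 -- Apply wind power equation:
  P = 0.5 * rho * A * v^3 * Cp
  v^3 = 7.6^3 = 438.976
  P = 0.5 * 1.267 * 1885.74 * 438.976 * 0.32
  P = 167810.6 W

167810.6


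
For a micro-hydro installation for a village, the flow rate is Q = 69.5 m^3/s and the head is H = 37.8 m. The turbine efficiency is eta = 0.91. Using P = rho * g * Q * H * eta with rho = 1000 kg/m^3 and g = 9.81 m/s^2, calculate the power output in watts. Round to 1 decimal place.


Apply the hydropower formula P = rho * g * Q * H * eta
rho * g = 1000 * 9.81 = 9810.0
P = 9810.0 * 69.5 * 37.8 * 0.91
P = 23452384.4 W

23452384.4


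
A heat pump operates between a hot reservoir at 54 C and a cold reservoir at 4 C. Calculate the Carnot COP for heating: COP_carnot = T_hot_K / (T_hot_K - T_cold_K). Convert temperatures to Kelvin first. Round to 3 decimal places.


Convert to Kelvin:
  T_hot = 54 + 273.15 = 327.15 K
  T_cold = 4 + 273.15 = 277.15 K
Apply Carnot COP formula:
  COP = T_hot_K / (T_hot_K - T_cold_K) = 327.15 / 50.0
  COP = 6.543

6.543


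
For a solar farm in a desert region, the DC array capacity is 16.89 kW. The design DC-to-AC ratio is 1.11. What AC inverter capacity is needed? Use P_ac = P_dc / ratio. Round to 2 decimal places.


The inverter AC capacity is determined by the DC/AC ratio.
Given: P_dc = 16.89 kW, DC/AC ratio = 1.11
P_ac = P_dc / ratio = 16.89 / 1.11
P_ac = 15.22 kW

15.22


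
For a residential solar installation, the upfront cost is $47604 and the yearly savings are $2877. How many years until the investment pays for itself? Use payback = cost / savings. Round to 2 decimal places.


Simple payback period = initial cost / annual savings
Payback = 47604 / 2877
Payback = 16.55 years

16.55


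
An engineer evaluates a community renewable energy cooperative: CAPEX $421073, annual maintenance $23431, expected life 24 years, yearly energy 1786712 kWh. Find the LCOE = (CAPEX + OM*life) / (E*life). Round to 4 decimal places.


Total cost = CAPEX + OM * lifetime = 421073 + 23431 * 24 = 421073 + 562344 = 983417
Total generation = annual * lifetime = 1786712 * 24 = 42881088 kWh
LCOE = 983417 / 42881088
LCOE = 0.0229 $/kWh

0.0229


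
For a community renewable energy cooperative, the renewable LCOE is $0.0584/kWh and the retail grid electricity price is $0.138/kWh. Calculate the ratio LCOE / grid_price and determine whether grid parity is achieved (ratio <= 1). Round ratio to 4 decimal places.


Compare LCOE to grid price:
  LCOE = $0.0584/kWh, Grid price = $0.138/kWh
  Ratio = LCOE / grid_price = 0.0584 / 0.138 = 0.4232
  Grid parity achieved (ratio <= 1)? yes

0.4232


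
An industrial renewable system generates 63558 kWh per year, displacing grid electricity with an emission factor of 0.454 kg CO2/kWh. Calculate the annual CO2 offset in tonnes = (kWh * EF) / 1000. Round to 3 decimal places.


CO2 offset in kg = generation * emission_factor
CO2 offset = 63558 * 0.454 = 28855.33 kg
Convert to tonnes:
  CO2 offset = 28855.33 / 1000 = 28.855 tonnes

28.855


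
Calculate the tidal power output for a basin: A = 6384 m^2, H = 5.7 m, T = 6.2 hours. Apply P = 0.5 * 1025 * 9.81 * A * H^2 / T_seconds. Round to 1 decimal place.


Convert period to seconds: T = 6.2 * 3600 = 22320.0 s
H^2 = 5.7^2 = 32.49
P = 0.5 * rho * g * A * H^2 / T
P = 0.5 * 1025 * 9.81 * 6384 * 32.49 / 22320.0
P = 46720.9 W

46720.9


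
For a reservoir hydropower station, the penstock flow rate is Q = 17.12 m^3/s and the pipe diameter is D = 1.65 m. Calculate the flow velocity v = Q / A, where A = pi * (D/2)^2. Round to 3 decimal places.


Compute pipe cross-sectional area:
  A = pi * (D/2)^2 = pi * (1.65/2)^2 = 2.1382 m^2
Calculate velocity:
  v = Q / A = 17.12 / 2.1382
  v = 8.007 m/s

8.007


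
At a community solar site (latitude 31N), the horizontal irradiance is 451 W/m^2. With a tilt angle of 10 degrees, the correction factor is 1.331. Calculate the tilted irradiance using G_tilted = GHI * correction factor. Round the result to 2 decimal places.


Identify the given values:
  GHI = 451 W/m^2, tilt correction factor = 1.331
Apply the formula G_tilted = GHI * factor:
  G_tilted = 451 * 1.331
  G_tilted = 600.28 W/m^2

600.28


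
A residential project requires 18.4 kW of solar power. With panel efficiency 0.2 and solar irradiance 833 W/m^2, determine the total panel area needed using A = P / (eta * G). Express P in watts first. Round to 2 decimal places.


Convert target power to watts: P = 18.4 * 1000 = 18400.0 W
Compute denominator: eta * G = 0.2 * 833 = 166.6
Required area A = P / (eta * G) = 18400.0 / 166.6
A = 110.44 m^2

110.44


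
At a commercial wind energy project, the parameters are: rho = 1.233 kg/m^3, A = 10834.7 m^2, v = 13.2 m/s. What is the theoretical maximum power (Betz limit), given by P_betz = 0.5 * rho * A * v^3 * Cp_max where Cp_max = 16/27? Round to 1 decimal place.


The Betz coefficient Cp_max = 16/27 = 0.5926
v^3 = 13.2^3 = 2299.968
P_betz = 0.5 * rho * A * v^3 * Cp_max
P_betz = 0.5 * 1.233 * 10834.7 * 2299.968 * 0.5926
P_betz = 9103910.6 W

9103910.6


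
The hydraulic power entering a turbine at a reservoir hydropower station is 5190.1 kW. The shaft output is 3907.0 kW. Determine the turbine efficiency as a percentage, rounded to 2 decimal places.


Turbine efficiency = (output power / input power) * 100
eta = (3907.0 / 5190.1) * 100
eta = 75.28%

75.28


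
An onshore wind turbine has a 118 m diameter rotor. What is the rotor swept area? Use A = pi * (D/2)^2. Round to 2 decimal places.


Compute the rotor radius:
  r = D / 2 = 118 / 2 = 59.0 m
Calculate swept area:
  A = pi * r^2 = pi * 59.0^2
  A = 10935.88 m^2

10935.88


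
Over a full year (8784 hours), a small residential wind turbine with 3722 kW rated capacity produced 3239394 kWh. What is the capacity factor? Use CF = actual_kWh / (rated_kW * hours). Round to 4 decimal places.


Capacity factor = actual output / maximum possible output
Maximum possible = rated * hours = 3722 * 8784 = 32694048 kWh
CF = 3239394 / 32694048
CF = 0.0991

0.0991


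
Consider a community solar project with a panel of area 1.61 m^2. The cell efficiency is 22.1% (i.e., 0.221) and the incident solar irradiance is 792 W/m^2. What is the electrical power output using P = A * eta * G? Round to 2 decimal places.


Use the solar power formula P = A * eta * G.
Given: A = 1.61 m^2, eta = 0.221, G = 792 W/m^2
P = 1.61 * 0.221 * 792
P = 281.80 W

281.80


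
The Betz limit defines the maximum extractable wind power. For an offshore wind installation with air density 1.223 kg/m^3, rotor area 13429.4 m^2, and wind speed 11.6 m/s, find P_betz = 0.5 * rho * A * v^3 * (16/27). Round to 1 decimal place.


The Betz coefficient Cp_max = 16/27 = 0.5926
v^3 = 11.6^3 = 1560.896
P_betz = 0.5 * rho * A * v^3 * Cp_max
P_betz = 0.5 * 1.223 * 13429.4 * 1560.896 * 0.5926
P_betz = 7595970.3 W

7595970.3


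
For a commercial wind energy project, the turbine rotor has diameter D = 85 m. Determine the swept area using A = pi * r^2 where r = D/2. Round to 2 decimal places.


Compute the rotor radius:
  r = D / 2 = 85 / 2 = 42.5 m
Calculate swept area:
  A = pi * r^2 = pi * 42.5^2
  A = 5674.50 m^2

5674.50


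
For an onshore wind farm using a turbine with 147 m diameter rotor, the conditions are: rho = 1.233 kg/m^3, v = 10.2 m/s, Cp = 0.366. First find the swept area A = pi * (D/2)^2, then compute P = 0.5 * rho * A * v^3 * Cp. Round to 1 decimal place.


Step 1 -- Compute swept area:
  A = pi * (D/2)^2 = pi * (147/2)^2 = 16971.67 m^2
Step 2 -- Apply wind power equation:
  P = 0.5 * rho * A * v^3 * Cp
  v^3 = 10.2^3 = 1061.208
  P = 0.5 * 1.233 * 16971.67 * 1061.208 * 0.366
  P = 4063864.6 W

4063864.6


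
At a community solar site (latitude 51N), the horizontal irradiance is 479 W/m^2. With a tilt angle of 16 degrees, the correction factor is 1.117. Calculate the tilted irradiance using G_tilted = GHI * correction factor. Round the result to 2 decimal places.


Identify the given values:
  GHI = 479 W/m^2, tilt correction factor = 1.117
Apply the formula G_tilted = GHI * factor:
  G_tilted = 479 * 1.117
  G_tilted = 535.04 W/m^2

535.04


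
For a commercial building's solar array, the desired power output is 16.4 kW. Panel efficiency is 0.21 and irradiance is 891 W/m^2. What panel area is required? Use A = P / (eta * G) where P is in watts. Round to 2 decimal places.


Convert target power to watts: P = 16.4 * 1000 = 16400.0 W
Compute denominator: eta * G = 0.21 * 891 = 187.11
Required area A = P / (eta * G) = 16400.0 / 187.11
A = 87.65 m^2

87.65


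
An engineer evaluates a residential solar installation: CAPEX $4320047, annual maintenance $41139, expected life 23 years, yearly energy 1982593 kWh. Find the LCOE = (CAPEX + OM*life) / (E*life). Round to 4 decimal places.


Total cost = CAPEX + OM * lifetime = 4320047 + 41139 * 23 = 4320047 + 946197 = 5266244
Total generation = annual * lifetime = 1982593 * 23 = 45599639 kWh
LCOE = 5266244 / 45599639
LCOE = 0.1155 $/kWh

0.1155


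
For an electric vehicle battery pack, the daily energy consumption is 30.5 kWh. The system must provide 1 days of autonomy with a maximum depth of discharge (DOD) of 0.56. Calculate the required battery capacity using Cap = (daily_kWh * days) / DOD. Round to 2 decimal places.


Total energy needed = daily * days = 30.5 * 1 = 30.5 kWh
Account for depth of discharge:
  Cap = total_energy / DOD = 30.5 / 0.56
  Cap = 54.46 kWh

54.46


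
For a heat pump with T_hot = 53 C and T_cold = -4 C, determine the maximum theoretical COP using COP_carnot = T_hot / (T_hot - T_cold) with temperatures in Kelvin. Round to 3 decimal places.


Convert to Kelvin:
  T_hot = 53 + 273.15 = 326.15 K
  T_cold = -4 + 273.15 = 269.15 K
Apply Carnot COP formula:
  COP = T_hot_K / (T_hot_K - T_cold_K) = 326.15 / 57.0
  COP = 5.722

5.722


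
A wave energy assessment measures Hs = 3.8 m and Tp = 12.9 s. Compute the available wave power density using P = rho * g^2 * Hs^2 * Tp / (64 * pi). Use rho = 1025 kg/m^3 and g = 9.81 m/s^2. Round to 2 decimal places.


Apply wave power formula:
  g^2 = 9.81^2 = 96.2361
  Hs^2 = 3.8^2 = 14.44
  Numerator = rho * g^2 * Hs^2 * Tp = 1025 * 96.2361 * 14.44 * 12.9 = 18374637.66
  Denominator = 64 * pi = 201.0619
  P = 18374637.66 / 201.0619 = 91387.95 W/m

91387.95


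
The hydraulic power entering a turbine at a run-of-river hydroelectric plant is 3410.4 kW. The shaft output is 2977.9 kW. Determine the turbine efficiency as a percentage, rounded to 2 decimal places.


Turbine efficiency = (output power / input power) * 100
eta = (2977.9 / 3410.4) * 100
eta = 87.32%

87.32


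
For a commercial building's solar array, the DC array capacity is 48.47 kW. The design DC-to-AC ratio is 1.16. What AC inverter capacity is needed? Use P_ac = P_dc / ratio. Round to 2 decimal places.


The inverter AC capacity is determined by the DC/AC ratio.
Given: P_dc = 48.47 kW, DC/AC ratio = 1.16
P_ac = P_dc / ratio = 48.47 / 1.16
P_ac = 41.78 kW

41.78


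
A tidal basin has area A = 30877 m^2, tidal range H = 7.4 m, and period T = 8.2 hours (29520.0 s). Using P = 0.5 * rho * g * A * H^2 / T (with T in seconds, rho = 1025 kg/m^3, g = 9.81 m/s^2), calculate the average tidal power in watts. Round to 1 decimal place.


Convert period to seconds: T = 8.2 * 3600 = 29520.0 s
H^2 = 7.4^2 = 54.76
P = 0.5 * rho * g * A * H^2 / T
P = 0.5 * 1025 * 9.81 * 30877 * 54.76 / 29520.0
P = 287968.6 W

287968.6


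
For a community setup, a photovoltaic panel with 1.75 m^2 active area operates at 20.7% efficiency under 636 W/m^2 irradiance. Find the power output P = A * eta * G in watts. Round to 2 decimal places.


Use the solar power formula P = A * eta * G.
Given: A = 1.75 m^2, eta = 0.207, G = 636 W/m^2
P = 1.75 * 0.207 * 636
P = 230.39 W

230.39


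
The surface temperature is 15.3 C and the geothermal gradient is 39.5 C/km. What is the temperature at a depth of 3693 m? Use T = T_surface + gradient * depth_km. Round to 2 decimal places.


Convert depth to km: 3693 / 1000 = 3.693 km
Temperature increase = gradient * depth_km = 39.5 * 3.693 = 145.87 C
Temperature at depth = T_surface + delta_T = 15.3 + 145.87
T = 161.17 C

161.17


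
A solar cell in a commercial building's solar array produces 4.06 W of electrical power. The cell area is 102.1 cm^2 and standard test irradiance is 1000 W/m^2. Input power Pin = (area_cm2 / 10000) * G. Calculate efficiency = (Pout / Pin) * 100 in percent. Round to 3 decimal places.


First compute the input power:
  Pin = area_cm2 / 10000 * G = 102.1 / 10000 * 1000 = 10.21 W
Then compute efficiency:
  Efficiency = (Pout / Pin) * 100 = (4.06 / 10.21) * 100
  Efficiency = 39.765%

39.765


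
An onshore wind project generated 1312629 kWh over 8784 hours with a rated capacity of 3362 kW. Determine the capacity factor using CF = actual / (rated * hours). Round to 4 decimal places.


Capacity factor = actual output / maximum possible output
Maximum possible = rated * hours = 3362 * 8784 = 29531808 kWh
CF = 1312629 / 29531808
CF = 0.0444

0.0444


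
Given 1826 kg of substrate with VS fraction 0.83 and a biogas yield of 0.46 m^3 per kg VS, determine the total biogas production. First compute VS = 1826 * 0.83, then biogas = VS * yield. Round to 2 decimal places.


Compute volatile solids:
  VS = mass * VS_fraction = 1826 * 0.83 = 1515.58 kg
Calculate biogas volume:
  Biogas = VS * specific_yield = 1515.58 * 0.46
  Biogas = 697.17 m^3

697.17


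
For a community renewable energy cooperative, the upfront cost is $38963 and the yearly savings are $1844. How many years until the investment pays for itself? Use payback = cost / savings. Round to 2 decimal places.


Simple payback period = initial cost / annual savings
Payback = 38963 / 1844
Payback = 21.13 years

21.13


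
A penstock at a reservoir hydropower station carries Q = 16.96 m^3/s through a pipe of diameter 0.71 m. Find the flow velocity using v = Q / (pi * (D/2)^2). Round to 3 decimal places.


Compute pipe cross-sectional area:
  A = pi * (D/2)^2 = pi * (0.71/2)^2 = 0.3959 m^2
Calculate velocity:
  v = Q / A = 16.96 / 0.3959
  v = 42.837 m/s

42.837


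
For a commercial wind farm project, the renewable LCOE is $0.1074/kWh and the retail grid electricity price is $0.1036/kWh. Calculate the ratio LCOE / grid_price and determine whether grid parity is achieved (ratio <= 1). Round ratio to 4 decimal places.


Compare LCOE to grid price:
  LCOE = $0.1074/kWh, Grid price = $0.1036/kWh
  Ratio = LCOE / grid_price = 0.1074 / 0.1036 = 1.0367
  Grid parity achieved (ratio <= 1)? no

1.0367


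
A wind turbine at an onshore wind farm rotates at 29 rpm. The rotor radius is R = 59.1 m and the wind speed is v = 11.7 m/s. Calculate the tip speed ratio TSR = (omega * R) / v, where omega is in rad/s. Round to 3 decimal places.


Convert rotational speed to rad/s:
  omega = 29 * 2 * pi / 60 = 3.0369 rad/s
Compute tip speed:
  v_tip = omega * R = 3.0369 * 59.1 = 179.479 m/s
Tip speed ratio:
  TSR = v_tip / v_wind = 179.479 / 11.7 = 15.340

15.340


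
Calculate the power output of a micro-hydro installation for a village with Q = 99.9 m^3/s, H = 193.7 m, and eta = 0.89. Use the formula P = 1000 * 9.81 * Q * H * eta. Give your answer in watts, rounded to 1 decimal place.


Apply the hydropower formula P = rho * g * Q * H * eta
rho * g = 1000 * 9.81 = 9810.0
P = 9810.0 * 99.9 * 193.7 * 0.89
P = 168948415.5 W

168948415.5


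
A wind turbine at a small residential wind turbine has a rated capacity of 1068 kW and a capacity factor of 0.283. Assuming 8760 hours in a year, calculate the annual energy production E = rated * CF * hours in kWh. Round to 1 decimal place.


Annual energy = rated_kW * capacity_factor * hours_per_year
Given: P_rated = 1068 kW, CF = 0.283, hours = 8760
E = 1068 * 0.283 * 8760
E = 2647657.4 kWh

2647657.4


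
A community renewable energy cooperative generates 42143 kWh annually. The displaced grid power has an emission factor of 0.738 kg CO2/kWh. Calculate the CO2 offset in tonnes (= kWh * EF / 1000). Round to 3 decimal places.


CO2 offset in kg = generation * emission_factor
CO2 offset = 42143 * 0.738 = 31101.53 kg
Convert to tonnes:
  CO2 offset = 31101.53 / 1000 = 31.102 tonnes

31.102


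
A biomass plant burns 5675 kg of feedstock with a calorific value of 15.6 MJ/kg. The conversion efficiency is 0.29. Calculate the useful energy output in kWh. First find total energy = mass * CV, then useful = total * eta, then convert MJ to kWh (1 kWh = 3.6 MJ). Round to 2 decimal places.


Total energy = mass * CV = 5675 * 15.6 = 88530.0 MJ
Useful energy = total * eta = 88530.0 * 0.29 = 25673.7 MJ
Convert to kWh: 25673.7 / 3.6
Useful energy = 7131.58 kWh

7131.58


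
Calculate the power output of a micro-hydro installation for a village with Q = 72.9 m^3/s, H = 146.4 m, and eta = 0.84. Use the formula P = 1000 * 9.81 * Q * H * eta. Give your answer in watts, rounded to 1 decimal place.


Apply the hydropower formula P = rho * g * Q * H * eta
rho * g = 1000 * 9.81 = 9810.0
P = 9810.0 * 72.9 * 146.4 * 0.84
P = 87946163.4 W

87946163.4


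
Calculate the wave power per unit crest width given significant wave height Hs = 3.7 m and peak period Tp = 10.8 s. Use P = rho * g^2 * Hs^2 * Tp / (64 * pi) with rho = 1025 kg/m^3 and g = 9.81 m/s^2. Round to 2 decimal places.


Apply wave power formula:
  g^2 = 9.81^2 = 96.2361
  Hs^2 = 3.7^2 = 13.69
  Numerator = rho * g^2 * Hs^2 * Tp = 1025 * 96.2361 * 13.69 * 10.8 = 14584417.35
  Denominator = 64 * pi = 201.0619
  P = 14584417.35 / 201.0619 = 72536.94 W/m

72536.94


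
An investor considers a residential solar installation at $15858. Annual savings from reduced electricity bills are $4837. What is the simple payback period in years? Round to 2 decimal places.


Simple payback period = initial cost / annual savings
Payback = 15858 / 4837
Payback = 3.28 years

3.28


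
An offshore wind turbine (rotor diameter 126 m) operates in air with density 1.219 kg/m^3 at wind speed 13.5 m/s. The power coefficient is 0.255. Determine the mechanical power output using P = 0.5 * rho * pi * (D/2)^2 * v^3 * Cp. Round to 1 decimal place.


Step 1 -- Compute swept area:
  A = pi * (D/2)^2 = pi * (126/2)^2 = 12468.98 m^2
Step 2 -- Apply wind power equation:
  P = 0.5 * rho * A * v^3 * Cp
  v^3 = 13.5^3 = 2460.375
  P = 0.5 * 1.219 * 12468.98 * 2460.375 * 0.255
  P = 4768108.9 W

4768108.9


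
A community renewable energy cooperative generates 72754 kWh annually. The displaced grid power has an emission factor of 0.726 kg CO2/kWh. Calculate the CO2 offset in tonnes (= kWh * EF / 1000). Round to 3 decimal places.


CO2 offset in kg = generation * emission_factor
CO2 offset = 72754 * 0.726 = 52819.4 kg
Convert to tonnes:
  CO2 offset = 52819.4 / 1000 = 52.819 tonnes

52.819


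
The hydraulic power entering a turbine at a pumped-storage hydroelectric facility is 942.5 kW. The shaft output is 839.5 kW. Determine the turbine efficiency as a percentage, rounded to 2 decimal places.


Turbine efficiency = (output power / input power) * 100
eta = (839.5 / 942.5) * 100
eta = 89.07%

89.07


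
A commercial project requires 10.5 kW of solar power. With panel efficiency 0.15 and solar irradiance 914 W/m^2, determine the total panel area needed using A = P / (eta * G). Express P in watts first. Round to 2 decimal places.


Convert target power to watts: P = 10.5 * 1000 = 10500.0 W
Compute denominator: eta * G = 0.15 * 914 = 137.1
Required area A = P / (eta * G) = 10500.0 / 137.1
A = 76.59 m^2

76.59


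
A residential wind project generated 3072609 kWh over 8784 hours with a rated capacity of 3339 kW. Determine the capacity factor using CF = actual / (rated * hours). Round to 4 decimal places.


Capacity factor = actual output / maximum possible output
Maximum possible = rated * hours = 3339 * 8784 = 29329776 kWh
CF = 3072609 / 29329776
CF = 0.1048

0.1048


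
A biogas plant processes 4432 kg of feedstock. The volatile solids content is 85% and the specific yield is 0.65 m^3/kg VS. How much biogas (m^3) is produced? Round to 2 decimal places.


Compute volatile solids:
  VS = mass * VS_fraction = 4432 * 0.85 = 3767.2 kg
Calculate biogas volume:
  Biogas = VS * specific_yield = 3767.2 * 0.65
  Biogas = 2448.68 m^3

2448.68


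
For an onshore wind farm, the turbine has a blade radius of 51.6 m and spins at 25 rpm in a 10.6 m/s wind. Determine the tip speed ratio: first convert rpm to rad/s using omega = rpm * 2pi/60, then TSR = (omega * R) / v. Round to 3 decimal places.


Convert rotational speed to rad/s:
  omega = 25 * 2 * pi / 60 = 2.618 rad/s
Compute tip speed:
  v_tip = omega * R = 2.618 * 51.6 = 135.088 m/s
Tip speed ratio:
  TSR = v_tip / v_wind = 135.088 / 10.6 = 12.744

12.744


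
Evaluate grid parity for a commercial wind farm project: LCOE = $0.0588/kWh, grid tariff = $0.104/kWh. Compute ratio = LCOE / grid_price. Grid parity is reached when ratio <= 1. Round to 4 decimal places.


Compare LCOE to grid price:
  LCOE = $0.0588/kWh, Grid price = $0.104/kWh
  Ratio = LCOE / grid_price = 0.0588 / 0.104 = 0.5654
  Grid parity achieved (ratio <= 1)? yes

0.5654


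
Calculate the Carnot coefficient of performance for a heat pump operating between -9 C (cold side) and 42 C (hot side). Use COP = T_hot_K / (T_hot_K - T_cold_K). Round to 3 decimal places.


Convert to Kelvin:
  T_hot = 42 + 273.15 = 315.15 K
  T_cold = -9 + 273.15 = 264.15 K
Apply Carnot COP formula:
  COP = T_hot_K / (T_hot_K - T_cold_K) = 315.15 / 51.0
  COP = 6.179

6.179


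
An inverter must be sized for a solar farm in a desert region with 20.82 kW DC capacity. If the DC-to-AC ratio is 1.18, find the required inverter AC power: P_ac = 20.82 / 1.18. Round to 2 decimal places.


The inverter AC capacity is determined by the DC/AC ratio.
Given: P_dc = 20.82 kW, DC/AC ratio = 1.18
P_ac = P_dc / ratio = 20.82 / 1.18
P_ac = 17.64 kW

17.64


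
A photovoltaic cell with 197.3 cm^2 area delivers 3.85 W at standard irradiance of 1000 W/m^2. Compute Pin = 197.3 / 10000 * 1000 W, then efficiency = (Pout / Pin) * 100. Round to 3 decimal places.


First compute the input power:
  Pin = area_cm2 / 10000 * G = 197.3 / 10000 * 1000 = 19.73 W
Then compute efficiency:
  Efficiency = (Pout / Pin) * 100 = (3.85 / 19.73) * 100
  Efficiency = 19.513%

19.513


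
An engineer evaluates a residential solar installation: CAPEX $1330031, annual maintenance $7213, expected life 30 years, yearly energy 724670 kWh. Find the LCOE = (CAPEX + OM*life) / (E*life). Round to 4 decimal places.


Total cost = CAPEX + OM * lifetime = 1330031 + 7213 * 30 = 1330031 + 216390 = 1546421
Total generation = annual * lifetime = 724670 * 30 = 21740100 kWh
LCOE = 1546421 / 21740100
LCOE = 0.0711 $/kWh

0.0711


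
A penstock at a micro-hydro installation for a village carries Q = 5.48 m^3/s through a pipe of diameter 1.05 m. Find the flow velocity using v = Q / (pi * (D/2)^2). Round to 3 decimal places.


Compute pipe cross-sectional area:
  A = pi * (D/2)^2 = pi * (1.05/2)^2 = 0.8659 m^2
Calculate velocity:
  v = Q / A = 5.48 / 0.8659
  v = 6.329 m/s

6.329


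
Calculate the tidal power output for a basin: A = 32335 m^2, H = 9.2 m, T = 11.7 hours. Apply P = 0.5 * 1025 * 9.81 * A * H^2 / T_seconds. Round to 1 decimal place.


Convert period to seconds: T = 11.7 * 3600 = 42120.0 s
H^2 = 9.2^2 = 84.64
P = 0.5 * rho * g * A * H^2 / T
P = 0.5 * 1025 * 9.81 * 32335 * 84.64 / 42120.0
P = 326680.4 W

326680.4


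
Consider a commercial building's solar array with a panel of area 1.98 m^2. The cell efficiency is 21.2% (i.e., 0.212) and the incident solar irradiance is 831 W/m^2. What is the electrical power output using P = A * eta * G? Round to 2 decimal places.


Use the solar power formula P = A * eta * G.
Given: A = 1.98 m^2, eta = 0.212, G = 831 W/m^2
P = 1.98 * 0.212 * 831
P = 348.82 W

348.82


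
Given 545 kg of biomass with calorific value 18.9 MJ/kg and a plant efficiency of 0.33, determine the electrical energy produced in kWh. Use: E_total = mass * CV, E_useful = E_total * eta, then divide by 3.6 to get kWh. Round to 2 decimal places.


Total energy = mass * CV = 545 * 18.9 = 10300.5 MJ
Useful energy = total * eta = 10300.5 * 0.33 = 3399.17 MJ
Convert to kWh: 3399.17 / 3.6
Useful energy = 944.21 kWh

944.21


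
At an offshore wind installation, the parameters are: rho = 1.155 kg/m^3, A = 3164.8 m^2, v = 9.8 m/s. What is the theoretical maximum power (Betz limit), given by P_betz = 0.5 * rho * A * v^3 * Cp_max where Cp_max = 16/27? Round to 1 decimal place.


The Betz coefficient Cp_max = 16/27 = 0.5926
v^3 = 9.8^3 = 941.192
P_betz = 0.5 * rho * A * v^3 * Cp_max
P_betz = 0.5 * 1.155 * 3164.8 * 941.192 * 0.5926
P_betz = 1019372.0 W

1019372.0


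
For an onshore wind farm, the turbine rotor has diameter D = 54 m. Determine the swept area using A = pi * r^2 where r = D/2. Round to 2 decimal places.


Compute the rotor radius:
  r = D / 2 = 54 / 2 = 27.0 m
Calculate swept area:
  A = pi * r^2 = pi * 27.0^2
  A = 2290.22 m^2

2290.22


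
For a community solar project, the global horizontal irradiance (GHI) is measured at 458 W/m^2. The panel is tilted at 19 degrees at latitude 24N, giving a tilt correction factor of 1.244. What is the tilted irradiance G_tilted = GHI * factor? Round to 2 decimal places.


Identify the given values:
  GHI = 458 W/m^2, tilt correction factor = 1.244
Apply the formula G_tilted = GHI * factor:
  G_tilted = 458 * 1.244
  G_tilted = 569.75 W/m^2

569.75


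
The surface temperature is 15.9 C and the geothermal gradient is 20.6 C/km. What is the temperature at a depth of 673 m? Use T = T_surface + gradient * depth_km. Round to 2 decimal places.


Convert depth to km: 673 / 1000 = 0.673 km
Temperature increase = gradient * depth_km = 20.6 * 0.673 = 13.86 C
Temperature at depth = T_surface + delta_T = 15.9 + 13.86
T = 29.76 C

29.76


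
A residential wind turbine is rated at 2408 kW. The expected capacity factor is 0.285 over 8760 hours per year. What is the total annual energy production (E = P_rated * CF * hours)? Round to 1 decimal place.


Annual energy = rated_kW * capacity_factor * hours_per_year
Given: P_rated = 2408 kW, CF = 0.285, hours = 8760
E = 2408 * 0.285 * 8760
E = 6011812.8 kWh

6011812.8


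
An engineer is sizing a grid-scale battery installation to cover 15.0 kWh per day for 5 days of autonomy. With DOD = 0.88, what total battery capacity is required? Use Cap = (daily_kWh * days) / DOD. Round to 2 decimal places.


Total energy needed = daily * days = 15.0 * 5 = 75.0 kWh
Account for depth of discharge:
  Cap = total_energy / DOD = 75.0 / 0.88
  Cap = 85.23 kWh

85.23


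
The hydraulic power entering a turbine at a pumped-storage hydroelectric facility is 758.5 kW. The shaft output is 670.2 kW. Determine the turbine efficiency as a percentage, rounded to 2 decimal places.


Turbine efficiency = (output power / input power) * 100
eta = (670.2 / 758.5) * 100
eta = 88.36%

88.36


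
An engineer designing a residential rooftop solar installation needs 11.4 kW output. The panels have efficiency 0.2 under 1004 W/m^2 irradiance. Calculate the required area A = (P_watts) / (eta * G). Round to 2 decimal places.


Convert target power to watts: P = 11.4 * 1000 = 11400.0 W
Compute denominator: eta * G = 0.2 * 1004 = 200.8
Required area A = P / (eta * G) = 11400.0 / 200.8
A = 56.77 m^2

56.77


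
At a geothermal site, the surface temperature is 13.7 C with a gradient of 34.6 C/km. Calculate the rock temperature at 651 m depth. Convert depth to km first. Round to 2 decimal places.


Convert depth to km: 651 / 1000 = 0.651 km
Temperature increase = gradient * depth_km = 34.6 * 0.651 = 22.52 C
Temperature at depth = T_surface + delta_T = 13.7 + 22.52
T = 36.22 C

36.22


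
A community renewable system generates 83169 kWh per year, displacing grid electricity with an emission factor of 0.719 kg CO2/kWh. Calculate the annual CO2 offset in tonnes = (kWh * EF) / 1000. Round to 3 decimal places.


CO2 offset in kg = generation * emission_factor
CO2 offset = 83169 * 0.719 = 59798.51 kg
Convert to tonnes:
  CO2 offset = 59798.51 / 1000 = 59.799 tonnes

59.799


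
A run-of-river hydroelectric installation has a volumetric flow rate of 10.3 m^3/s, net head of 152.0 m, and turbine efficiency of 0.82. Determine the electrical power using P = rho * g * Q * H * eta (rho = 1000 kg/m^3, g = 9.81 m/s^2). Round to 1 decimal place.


Apply the hydropower formula P = rho * g * Q * H * eta
rho * g = 1000 * 9.81 = 9810.0
P = 9810.0 * 10.3 * 152.0 * 0.82
P = 12593999.5 W

12593999.5


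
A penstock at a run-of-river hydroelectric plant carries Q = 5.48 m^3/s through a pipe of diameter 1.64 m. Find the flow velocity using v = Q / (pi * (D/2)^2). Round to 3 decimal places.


Compute pipe cross-sectional area:
  A = pi * (D/2)^2 = pi * (1.64/2)^2 = 2.1124 m^2
Calculate velocity:
  v = Q / A = 5.48 / 2.1124
  v = 2.594 m/s

2.594


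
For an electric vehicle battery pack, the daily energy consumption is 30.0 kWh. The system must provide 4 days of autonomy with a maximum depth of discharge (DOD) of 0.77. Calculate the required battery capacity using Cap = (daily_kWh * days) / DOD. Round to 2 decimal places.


Total energy needed = daily * days = 30.0 * 4 = 120.0 kWh
Account for depth of discharge:
  Cap = total_energy / DOD = 120.0 / 0.77
  Cap = 155.84 kWh

155.84


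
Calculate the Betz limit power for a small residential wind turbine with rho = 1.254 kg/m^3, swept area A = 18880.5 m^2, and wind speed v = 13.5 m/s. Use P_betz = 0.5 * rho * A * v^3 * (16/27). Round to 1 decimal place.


The Betz coefficient Cp_max = 16/27 = 0.5926
v^3 = 13.5^3 = 2460.375
P_betz = 0.5 * rho * A * v^3 * Cp_max
P_betz = 0.5 * 1.254 * 18880.5 * 2460.375 * 0.5926
P_betz = 17259911.2 W

17259911.2


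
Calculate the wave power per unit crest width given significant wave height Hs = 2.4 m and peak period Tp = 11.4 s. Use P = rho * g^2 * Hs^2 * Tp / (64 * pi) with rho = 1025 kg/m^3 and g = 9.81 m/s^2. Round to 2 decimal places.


Apply wave power formula:
  g^2 = 9.81^2 = 96.2361
  Hs^2 = 2.4^2 = 5.76
  Numerator = rho * g^2 * Hs^2 * Tp = 1025 * 96.2361 * 5.76 * 11.4 = 6477228.45
  Denominator = 64 * pi = 201.0619
  P = 6477228.45 / 201.0619 = 32215.09 W/m

32215.09


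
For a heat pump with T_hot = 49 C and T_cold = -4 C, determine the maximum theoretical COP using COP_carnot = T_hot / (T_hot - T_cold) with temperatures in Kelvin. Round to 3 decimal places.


Convert to Kelvin:
  T_hot = 49 + 273.15 = 322.15 K
  T_cold = -4 + 273.15 = 269.15 K
Apply Carnot COP formula:
  COP = T_hot_K / (T_hot_K - T_cold_K) = 322.15 / 53.0
  COP = 6.078

6.078


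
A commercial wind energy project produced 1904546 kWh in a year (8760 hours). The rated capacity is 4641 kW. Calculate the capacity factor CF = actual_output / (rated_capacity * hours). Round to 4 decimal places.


Capacity factor = actual output / maximum possible output
Maximum possible = rated * hours = 4641 * 8760 = 40655160 kWh
CF = 1904546 / 40655160
CF = 0.0468

0.0468


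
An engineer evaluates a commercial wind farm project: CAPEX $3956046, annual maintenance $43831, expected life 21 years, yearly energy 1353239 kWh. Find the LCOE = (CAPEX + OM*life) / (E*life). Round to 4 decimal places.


Total cost = CAPEX + OM * lifetime = 3956046 + 43831 * 21 = 3956046 + 920451 = 4876497
Total generation = annual * lifetime = 1353239 * 21 = 28418019 kWh
LCOE = 4876497 / 28418019
LCOE = 0.1716 $/kWh

0.1716


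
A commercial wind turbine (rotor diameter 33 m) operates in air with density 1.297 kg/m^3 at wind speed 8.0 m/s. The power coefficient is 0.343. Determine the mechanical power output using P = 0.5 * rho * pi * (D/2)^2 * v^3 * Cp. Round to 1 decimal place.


Step 1 -- Compute swept area:
  A = pi * (D/2)^2 = pi * (33/2)^2 = 855.3 m^2
Step 2 -- Apply wind power equation:
  P = 0.5 * rho * A * v^3 * Cp
  v^3 = 8.0^3 = 512.0
  P = 0.5 * 1.297 * 855.3 * 512.0 * 0.343
  P = 97407.4 W

97407.4


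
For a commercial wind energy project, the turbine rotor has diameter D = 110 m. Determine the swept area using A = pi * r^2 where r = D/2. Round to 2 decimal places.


Compute the rotor radius:
  r = D / 2 = 110 / 2 = 55.0 m
Calculate swept area:
  A = pi * r^2 = pi * 55.0^2
  A = 9503.32 m^2

9503.32


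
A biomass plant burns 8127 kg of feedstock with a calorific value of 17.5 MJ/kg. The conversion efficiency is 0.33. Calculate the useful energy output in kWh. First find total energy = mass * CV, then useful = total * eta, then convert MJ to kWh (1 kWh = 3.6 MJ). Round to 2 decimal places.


Total energy = mass * CV = 8127 * 17.5 = 142222.5 MJ
Useful energy = total * eta = 142222.5 * 0.33 = 46933.43 MJ
Convert to kWh: 46933.43 / 3.6
Useful energy = 13037.06 kWh

13037.06


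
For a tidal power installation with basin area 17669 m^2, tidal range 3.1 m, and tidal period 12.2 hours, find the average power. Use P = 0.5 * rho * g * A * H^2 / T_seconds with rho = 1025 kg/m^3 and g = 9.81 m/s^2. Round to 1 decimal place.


Convert period to seconds: T = 12.2 * 3600 = 43920.0 s
H^2 = 3.1^2 = 9.61
P = 0.5 * rho * g * A * H^2 / T
P = 0.5 * 1025 * 9.81 * 17669 * 9.61 / 43920.0
P = 19437.3 W

19437.3


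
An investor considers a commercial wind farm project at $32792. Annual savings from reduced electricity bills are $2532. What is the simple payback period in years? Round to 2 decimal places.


Simple payback period = initial cost / annual savings
Payback = 32792 / 2532
Payback = 12.95 years

12.95
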